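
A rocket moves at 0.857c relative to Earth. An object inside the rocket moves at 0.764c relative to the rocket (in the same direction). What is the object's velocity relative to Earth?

u = (u' + v)/(1 + u'v/c²)
Numerator: 0.764 + 0.857 = 1.621
Denominator: 1 + 0.654748 = 1.654748
u = 1.621/1.654748 = 0.9796c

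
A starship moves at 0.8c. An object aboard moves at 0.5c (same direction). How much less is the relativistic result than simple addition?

Classical: u' + v = 0.5 + 0.8 = 1.3c
Relativistic: u = (0.5 + 0.8)/(1 + 0.4) = 1.3/1.4 = 0.9286c
Difference: 1.3 - 0.9286 = 0.3714c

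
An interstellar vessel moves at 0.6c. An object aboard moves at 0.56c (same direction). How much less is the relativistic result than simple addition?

Classical: u' + v = 0.56 + 0.6 = 1.16c
Relativistic: u = (0.56 + 0.6)/(1 + 0.336) = 1.16/1.336 = 0.8683c
Difference: 1.16 - 0.8683 = 0.2917c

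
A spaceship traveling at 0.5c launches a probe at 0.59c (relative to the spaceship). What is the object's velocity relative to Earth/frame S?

u = (u' + v)/(1 + u'v/c²)
Numerator: 0.59 + 0.5 = 1.09
Denominator: 1 + 0.295 = 1.295
u = 1.09/1.295 = 0.8417c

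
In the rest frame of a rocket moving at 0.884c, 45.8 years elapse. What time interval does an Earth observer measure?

Proper time Δt₀ = 45.8 years
γ = 1/√(1 - 0.884²) = 2.139
Δt = γΔt₀ = 2.139 × 45.8 = 97.97 years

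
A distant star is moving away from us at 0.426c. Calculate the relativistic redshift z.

β = 0.426
(1+β)/(1-β) = 1.426/0.574 = 2.4843
√(2.4843) = 1.5762
z = 1.5762 - 1 = 0.5762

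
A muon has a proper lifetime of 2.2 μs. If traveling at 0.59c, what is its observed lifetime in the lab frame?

Proper lifetime τ₀ = 2.2 μs
γ = 1/√(1 - 0.59²) = 1.2385
τ = γτ₀ = 1.2385 × 2.2 μs = 2.725 μs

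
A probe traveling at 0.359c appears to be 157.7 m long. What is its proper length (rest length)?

Contracted length L = 157.7 m
γ = 1/√(1 - 0.359²) = 1.0714
L₀ = γL = 1.0714 × 157.7 = 169.0 m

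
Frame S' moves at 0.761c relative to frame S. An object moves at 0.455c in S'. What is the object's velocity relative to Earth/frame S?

u = (u' + v)/(1 + u'v/c²)
Numerator: 0.455 + 0.761 = 1.216
Denominator: 1 + 0.346255 = 1.346255
u = 1.216/1.346255 = 0.9032c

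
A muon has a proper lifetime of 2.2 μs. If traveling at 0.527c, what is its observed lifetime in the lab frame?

Proper lifetime τ₀ = 2.2 μs
γ = 1/√(1 - 0.527²) = 1.177
τ = γτ₀ = 1.177 × 2.2 μs = 2.589 μs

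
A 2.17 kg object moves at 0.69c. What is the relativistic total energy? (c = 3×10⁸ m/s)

γ = 1/√(1 - 0.69²) = 1.3816
mc² = 2.17 × (3×10⁸)² = 1.953×10¹⁷ J
E = γmc² = 1.3816 × 1.953×10¹⁷ = 2.698×10¹⁷ J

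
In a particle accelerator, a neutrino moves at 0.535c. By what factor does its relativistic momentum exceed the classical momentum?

p_rel = γmv, p_class = mv
Ratio = γ = 1/√(1 - 0.535²)
= 1/√(0.713775) = 1.184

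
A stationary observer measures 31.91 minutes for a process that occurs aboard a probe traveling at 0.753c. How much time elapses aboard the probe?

Dilated time Δt = 31.91 minutes
γ = 1/√(1 - 0.753²) = 1.5197
Δt₀ = Δt/γ = 31.91/1.5197 = 21.00 minutes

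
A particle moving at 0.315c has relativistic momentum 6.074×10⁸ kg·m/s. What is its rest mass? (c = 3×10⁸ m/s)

γ = 1/√(1 - 0.315²) = 1.05364
v = 0.315 × 3×10⁸ = 9.450×10⁷ m/s
m = p/(γv) = 6.074×10⁸/(1.05364 × 9.450×10⁷) = 6.100 kg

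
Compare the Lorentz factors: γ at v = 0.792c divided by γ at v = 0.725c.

γ₁ = 1/√(1 - 0.792²) = 1.638
γ₂ = 1/√(1 - 0.725²) = 1.452
γ₁/γ₂ = 1.638/1.452 = 1.128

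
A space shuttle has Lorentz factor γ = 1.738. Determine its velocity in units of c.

From γ = 1/√(1 - v²/c²):
1/γ² = 1/1.738² = 0.3311
v²/c² = 1 - 0.3311 = 0.6689
v/c = √(0.6689) = 0.8179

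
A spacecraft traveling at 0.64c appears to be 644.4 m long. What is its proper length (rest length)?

Contracted length L = 644.4 m
γ = 1/√(1 - 0.64²) = 1.30145
L₀ = γL = 1.30145 × 644.4 = 838.7 m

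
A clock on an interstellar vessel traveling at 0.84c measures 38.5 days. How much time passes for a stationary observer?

Proper time Δt₀ = 38.5 days
γ = 1/√(1 - 0.84²) = 1.843
Δt = γΔt₀ = 1.843 × 38.5 = 70.96 days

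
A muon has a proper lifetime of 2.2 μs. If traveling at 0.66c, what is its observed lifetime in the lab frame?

Proper lifetime τ₀ = 2.2 μs
γ = 1/√(1 - 0.66²) = 1.331
τ = γτ₀ = 1.331 × 2.2 μs = 2.928 μs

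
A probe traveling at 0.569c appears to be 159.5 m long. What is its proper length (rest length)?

Contracted length L = 159.5 m
γ = 1/√(1 - 0.569²) = 1.216
L₀ = γL = 1.216 × 159.5 = 194.0 m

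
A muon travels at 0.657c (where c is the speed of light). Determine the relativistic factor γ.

v/c = 0.657, so (v/c)² = 0.431649
1 - (v/c)² = 0.568351
γ = 1/√(0.568351) = 1.326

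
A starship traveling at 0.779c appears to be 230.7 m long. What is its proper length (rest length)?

Contracted length L = 230.7 m
γ = 1/√(1 - 0.779²) = 1.5948
L₀ = γL = 1.5948 × 230.7 = 367.9 m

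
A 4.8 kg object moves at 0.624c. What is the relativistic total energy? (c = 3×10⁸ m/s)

γ = 1/√(1 - 0.624²) = 1.2797
mc² = 4.8 × (3×10⁸)² = 4.320×10¹⁷ J
E = γmc² = 1.2797 × 4.320×10¹⁷ = 5.528×10¹⁷ J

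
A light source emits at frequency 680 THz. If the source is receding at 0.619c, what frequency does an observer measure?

β = v/c = 0.619
(1-β)/(1+β) = 0.381/1.619 = 0.2353
Doppler factor = √(0.2353) = 0.4851
f_obs = 680 × 0.4851 = 329.9 THz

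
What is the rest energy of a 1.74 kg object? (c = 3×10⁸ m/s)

c² = (3×10⁸)² = 9.000×10¹⁶ m²/s²
E₀ = mc² = 1.74 × 9.000×10¹⁶ = 1.566×10¹⁷ J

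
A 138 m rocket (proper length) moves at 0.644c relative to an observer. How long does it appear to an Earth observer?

Proper length L₀ = 138 m
γ = 1/√(1 - 0.644²) = 1.307
L = L₀/γ = 138/1.307 = 105.6 m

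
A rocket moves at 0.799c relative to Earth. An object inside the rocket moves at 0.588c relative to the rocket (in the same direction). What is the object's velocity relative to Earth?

u = (u' + v)/(1 + u'v/c²)
Numerator: 0.588 + 0.799 = 1.387
Denominator: 1 + 0.469812 = 1.469812
u = 1.387/1.469812 = 0.9437c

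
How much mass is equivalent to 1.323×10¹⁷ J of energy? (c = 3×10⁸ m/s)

From E = mc², we get m = E/c²
c² = (3×10⁸)² = 9×10¹⁶ m²/s²
m = 1.323×10¹⁷ / 9×10¹⁶ = 1.470 kg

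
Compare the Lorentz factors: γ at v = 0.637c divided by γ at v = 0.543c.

γ₁ = 1/√(1 - 0.637²) = 1.297
γ₂ = 1/√(1 - 0.543²) = 1.191
γ₁/γ₂ = 1.297/1.191 = 1.089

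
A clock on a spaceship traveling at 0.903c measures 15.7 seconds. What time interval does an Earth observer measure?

Proper time Δt₀ = 15.7 seconds
γ = 1/√(1 - 0.903²) = 2.3275
Δt = γΔt₀ = 2.3275 × 15.7 = 36.54 seconds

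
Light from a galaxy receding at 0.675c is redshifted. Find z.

β = 0.675
(1+β)/(1-β) = 1.675/0.325 = 5.154
√(5.154) = 2.270
z = 2.270 - 1 = 1.270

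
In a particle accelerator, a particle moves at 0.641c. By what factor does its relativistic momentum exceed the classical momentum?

p_rel = γmv, p_class = mv
Ratio = γ = 1/√(1 - 0.641²)
= 1/√(0.589119) = 1.303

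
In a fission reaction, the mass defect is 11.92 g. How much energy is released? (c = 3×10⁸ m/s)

Convert mass defect: Δm = 11.92 g = 0.01192 kg
E = Δm·c² = 0.01192 × (3×10⁸)²
= 0.01192 × 9×10¹⁶ = 1.073×10¹⁵ J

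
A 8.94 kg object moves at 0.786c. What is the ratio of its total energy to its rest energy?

E = γmc², E₀ = mc²
E/E₀ = γ = 1/√(1 - 0.786²) = 1.618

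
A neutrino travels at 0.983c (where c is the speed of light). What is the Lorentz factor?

v/c = 0.983, so (v/c)² = 0.966289
1 - (v/c)² = 0.033711
γ = 1/√(0.033711) = 5.446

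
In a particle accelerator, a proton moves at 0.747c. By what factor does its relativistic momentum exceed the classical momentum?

p_rel = γmv, p_class = mv
Ratio = γ = 1/√(1 - 0.747²)
= 1/√(0.441991) = 1.504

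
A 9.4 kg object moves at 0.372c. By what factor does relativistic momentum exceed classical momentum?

p_rel = γmv, p_class = mv
Ratio = γ = 1/√(1 - 0.372²) = 1.077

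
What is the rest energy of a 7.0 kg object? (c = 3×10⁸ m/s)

c² = (3×10⁸)² = 9.000×10¹⁶ m²/s²
E₀ = mc² = 7.0 × 9.000×10¹⁶ = 6.300×10¹⁷ J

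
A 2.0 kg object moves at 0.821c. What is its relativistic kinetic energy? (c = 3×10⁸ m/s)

γ = 1/√(1 - 0.821²) = 1.7515
γ - 1 = 0.7515
KE = (γ-1)mc² = 0.7515 × 2.0 × (3×10⁸)² = 1.353×10¹⁷ J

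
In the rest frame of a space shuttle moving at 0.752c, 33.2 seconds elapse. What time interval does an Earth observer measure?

Proper time Δt₀ = 33.2 seconds
γ = 1/√(1 - 0.752²) = 1.5171
Δt = γΔt₀ = 1.5171 × 33.2 = 50.37 seconds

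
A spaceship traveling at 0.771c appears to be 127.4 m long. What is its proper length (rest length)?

Contracted length L = 127.4 m
γ = 1/√(1 - 0.771²) = 1.5703
L₀ = γL = 1.5703 × 127.4 = 200.1 m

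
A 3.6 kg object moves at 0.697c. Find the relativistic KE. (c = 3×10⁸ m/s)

γ = 1/√(1 - 0.697²) = 1.39456
γ - 1 = 0.39456
KE = (γ-1)mc² = 0.39456 × 3.6 × (3×10⁸)² = 1.278×10¹⁷ J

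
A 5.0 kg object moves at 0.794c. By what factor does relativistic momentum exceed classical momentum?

p_rel = γmv, p_class = mv
Ratio = γ = 1/√(1 - 0.794²) = 1.645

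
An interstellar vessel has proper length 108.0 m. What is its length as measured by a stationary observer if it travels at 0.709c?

Proper length L₀ = 108.0 m
γ = 1/√(1 - 0.709²) = 1.418
L = L₀/γ = 108.0/1.418 = 76.16 m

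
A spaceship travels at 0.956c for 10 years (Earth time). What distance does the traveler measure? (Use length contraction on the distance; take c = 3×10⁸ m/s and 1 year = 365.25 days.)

Earth distance: d = v × t = 0.956c × 10 yr = 9.051×10¹⁶ m
γ = 3.409
d' = d/γ = 9.051×10¹⁶/3.409 = 2.655×10¹⁶ m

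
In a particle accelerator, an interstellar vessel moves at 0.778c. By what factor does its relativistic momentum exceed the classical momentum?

p_rel = γmv, p_class = mv
Ratio = γ = 1/√(1 - 0.778²)
= 1/√(0.394716) = 1.592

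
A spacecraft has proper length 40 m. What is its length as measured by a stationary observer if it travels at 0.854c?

Proper length L₀ = 40 m
γ = 1/√(1 - 0.854²) = 1.922
L = L₀/γ = 40/1.922 = 20.81 m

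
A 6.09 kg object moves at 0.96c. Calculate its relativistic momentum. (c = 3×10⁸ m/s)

γ = 1/√(1 - 0.96²) = 3.5714
v = 0.96 × 3×10⁸ = 2.880×10⁸ m/s
p = γmv = 3.5714 × 6.09 × 2.880×10⁸ = 6.264×10⁹ kg·m/s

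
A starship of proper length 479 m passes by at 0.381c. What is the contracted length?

Proper length L₀ = 479 m
γ = 1/√(1 - 0.381²) = 1.0816
L = L₀/γ = 479/1.0816 = 442.9 m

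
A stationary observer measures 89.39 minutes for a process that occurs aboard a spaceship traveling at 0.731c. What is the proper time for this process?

Dilated time Δt = 89.39 minutes
γ = 1/√(1 - 0.731²) = 1.4655
Δt₀ = Δt/γ = 89.39/1.4655 = 61.00 minutes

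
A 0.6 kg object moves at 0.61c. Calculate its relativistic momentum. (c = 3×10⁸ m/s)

γ = 1/√(1 - 0.61²) = 1.262
v = 0.61 × 3×10⁸ = 1.830×10⁸ m/s
p = γmv = 1.262 × 0.6 × 1.830×10⁸ = 1.386×10⁸ kg·m/s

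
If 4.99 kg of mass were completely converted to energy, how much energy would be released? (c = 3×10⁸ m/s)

Using E = mc²:
c² = (3×10⁸)² = 9×10¹⁶ m²/s²
E = 4.99 × 9×10¹⁶ = 4.491×10¹⁷ J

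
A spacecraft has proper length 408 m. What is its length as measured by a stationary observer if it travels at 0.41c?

Proper length L₀ = 408 m
γ = 1/√(1 - 0.41²) = 1.0964
L = L₀/γ = 408/1.0964 = 372.1 m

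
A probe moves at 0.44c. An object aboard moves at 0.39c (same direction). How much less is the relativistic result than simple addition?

Classical: u' + v = 0.39 + 0.44 = 0.83c
Relativistic: u = (0.39 + 0.44)/(1 + 0.1716) = 0.83/1.1716 = 0.7084c
Difference: 0.83 - 0.7084 = 0.1216c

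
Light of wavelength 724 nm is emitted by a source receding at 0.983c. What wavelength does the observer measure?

β = 0.983
Wavelength Doppler factor = √(1.983/0.017) = √(116.6) = 10.80
λ_obs = 724 × 10.80 = 7819 nm (redshift)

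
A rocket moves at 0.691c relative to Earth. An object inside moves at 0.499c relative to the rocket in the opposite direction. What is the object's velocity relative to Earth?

Object's velocity in rocket frame is u' = -0.499c
u = (u' + v)/(1 + u'v/c²) = (v - 0.499)/(1 - 0.499·v/c²)
Numerator: 0.691 - 0.499 = 0.192
Denominator: 1 - 0.344809 = 0.655191
u = 0.192/0.655191 = 0.2930c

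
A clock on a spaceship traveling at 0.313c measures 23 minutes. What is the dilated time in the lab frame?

Proper time Δt₀ = 23 minutes
γ = 1/√(1 - 0.313²) = 1.053
Δt = γΔt₀ = 1.053 × 23 = 24.22 minutes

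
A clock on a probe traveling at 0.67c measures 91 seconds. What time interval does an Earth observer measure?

Proper time Δt₀ = 91 seconds
γ = 1/√(1 - 0.67²) = 1.347
Δt = γΔt₀ = 1.347 × 91 = 122.6 seconds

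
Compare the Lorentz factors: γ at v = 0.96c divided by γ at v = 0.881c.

γ₁ = 1/√(1 - 0.96²) = 3.5714
γ₂ = 1/√(1 - 0.881²) = 2.1136
γ₁/γ₂ = 3.5714/2.1136 = 1.690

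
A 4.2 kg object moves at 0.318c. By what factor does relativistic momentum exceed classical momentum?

p_rel = γmv, p_class = mv
Ratio = γ = 1/√(1 - 0.318²) = 1.055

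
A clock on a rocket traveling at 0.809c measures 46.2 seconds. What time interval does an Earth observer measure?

Proper time Δt₀ = 46.2 seconds
γ = 1/√(1 - 0.809²) = 1.7012
Δt = γΔt₀ = 1.7012 × 46.2 = 78.60 seconds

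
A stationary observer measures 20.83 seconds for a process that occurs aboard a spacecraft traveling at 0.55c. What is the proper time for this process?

Dilated time Δt = 20.83 seconds
γ = 1/√(1 - 0.55²) = 1.197
Δt₀ = Δt/γ = 20.83/1.197 = 17.40 seconds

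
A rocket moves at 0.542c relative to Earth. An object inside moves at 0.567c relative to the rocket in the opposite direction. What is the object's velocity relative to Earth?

Object's velocity in rocket frame is u' = -0.567c
u = (u' + v)/(1 + u'v/c²) = (v - 0.567)/(1 - 0.567·v/c²)
Numerator: 0.542 - 0.567 = -0.025
Denominator: 1 - 0.307314 = 0.692686
u = -0.025/0.692686 = -0.03609c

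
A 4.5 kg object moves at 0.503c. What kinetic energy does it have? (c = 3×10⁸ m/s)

γ = 1/√(1 - 0.503²) = 1.157
γ - 1 = 0.1570
KE = (γ-1)mc² = 0.1570 × 4.5 × (3×10⁸)² = 6.359×10¹⁶ J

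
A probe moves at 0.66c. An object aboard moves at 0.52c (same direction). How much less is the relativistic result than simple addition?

Classical: u' + v = 0.52 + 0.66 = 1.18c
Relativistic: u = (0.52 + 0.66)/(1 + 0.3432) = 1.18/1.3432 = 0.8785c
Difference: 1.18 - 0.8785 = 0.3015c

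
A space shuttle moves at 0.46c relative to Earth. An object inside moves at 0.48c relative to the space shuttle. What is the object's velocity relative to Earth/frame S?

u = (u' + v)/(1 + u'v/c²)
Numerator: 0.48 + 0.46 = 0.94
Denominator: 1 + 0.2208 = 1.2208
u = 0.94/1.2208 = 0.7700c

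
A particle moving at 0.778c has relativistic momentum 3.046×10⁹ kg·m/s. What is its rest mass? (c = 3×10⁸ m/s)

γ = 1/√(1 - 0.778²) = 1.5917
v = 0.778 × 3×10⁸ = 2.334×10⁸ m/s
m = p/(γv) = 3.046×10⁹/(1.5917 × 2.334×10⁸) = 8.199 kg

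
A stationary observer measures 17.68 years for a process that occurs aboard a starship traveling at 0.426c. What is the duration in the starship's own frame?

Dilated time Δt = 17.68 years
γ = 1/√(1 - 0.426²) = 1.105
Δt₀ = Δt/γ = 17.68/1.105 = 16.00 years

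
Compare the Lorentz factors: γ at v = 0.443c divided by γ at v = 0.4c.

γ₁ = 1/√(1 - 0.443²) = 1.115
γ₂ = 1/√(1 - 0.4²) = 1.091
γ₁/γ₂ = 1.115/1.091 = 1.022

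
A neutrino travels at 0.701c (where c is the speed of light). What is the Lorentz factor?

v/c = 0.701, so (v/c)² = 0.491401
1 - (v/c)² = 0.508599
γ = 1/√(0.508599) = 1.402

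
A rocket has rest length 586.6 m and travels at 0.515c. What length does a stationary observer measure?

Proper length L₀ = 586.6 m
γ = 1/√(1 - 0.515²) = 1.1666
L = L₀/γ = 586.6/1.1666 = 502.8 m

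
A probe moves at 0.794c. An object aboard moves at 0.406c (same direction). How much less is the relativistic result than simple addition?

Classical: u' + v = 0.406 + 0.794 = 1.2c
Relativistic: u = (0.406 + 0.794)/(1 + 0.322364) = 1.2/1.322364 = 0.9075c
Difference: 1.2 - 0.9075 = 0.2925c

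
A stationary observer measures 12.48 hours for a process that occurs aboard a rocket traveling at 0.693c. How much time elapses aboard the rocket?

Dilated time Δt = 12.48 hours
γ = 1/√(1 - 0.693²) = 1.3871
Δt₀ = Δt/γ = 12.48/1.3871 = 8.997 hours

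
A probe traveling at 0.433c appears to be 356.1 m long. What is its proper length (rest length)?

Contracted length L = 356.1 m
γ = 1/√(1 - 0.433²) = 1.1094
L₀ = γL = 1.1094 × 356.1 = 395.1 m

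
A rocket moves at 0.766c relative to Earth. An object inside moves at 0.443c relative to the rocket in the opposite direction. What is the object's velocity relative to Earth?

Object's velocity in rocket frame is u' = -0.443c
u = (u' + v)/(1 + u'v/c²) = (v - 0.443)/(1 - 0.443·v/c²)
Numerator: 0.766 - 0.443 = 0.323
Denominator: 1 - 0.339338 = 0.660662
u = 0.323/0.660662 = 0.4889c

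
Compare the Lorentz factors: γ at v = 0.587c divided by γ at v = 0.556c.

γ₁ = 1/√(1 - 0.587²) = 1.235
γ₂ = 1/√(1 - 0.556²) = 1.203
γ₁/γ₂ = 1.235/1.203 = 1.027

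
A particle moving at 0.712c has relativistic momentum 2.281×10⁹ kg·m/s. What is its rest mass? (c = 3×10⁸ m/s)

γ = 1/√(1 - 0.712²) = 1.42414
v = 0.712 × 3×10⁸ = 2.136×10⁸ m/s
m = p/(γv) = 2.281×10⁹/(1.42414 × 2.136×10⁸) = 7.498 kg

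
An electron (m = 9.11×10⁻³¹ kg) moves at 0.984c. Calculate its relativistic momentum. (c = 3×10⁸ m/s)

γ = 1/√(1 - 0.984²) = 5.613
v = 0.984 × 3×10⁸ = 2.952×10⁸ m/s
p = γmv = 5.613 × 9.11×10⁻³¹ × 2.952×10⁸ = 1.509×10⁻²¹ kg·m/s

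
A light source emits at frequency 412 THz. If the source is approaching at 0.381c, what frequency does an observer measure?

β = v/c = 0.381
(1+β)/(1-β) = 1.381/0.619 = 2.231
Doppler factor = √(2.231) = 1.4937
f_obs = 412 × 1.4937 = 615.4 THz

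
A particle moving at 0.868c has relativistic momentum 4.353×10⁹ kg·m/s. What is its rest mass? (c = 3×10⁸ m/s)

γ = 1/√(1 - 0.868²) = 2.0138
v = 0.868 × 3×10⁸ = 2.604×10⁸ m/s
m = p/(γv) = 4.353×10⁹/(2.0138 × 2.604×10⁸) = 8.301 kg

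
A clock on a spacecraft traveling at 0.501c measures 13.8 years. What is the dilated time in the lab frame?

Proper time Δt₀ = 13.8 years
γ = 1/√(1 - 0.501²) = 1.1555
Δt = γΔt₀ = 1.1555 × 13.8 = 15.95 years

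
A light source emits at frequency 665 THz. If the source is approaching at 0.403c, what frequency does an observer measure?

β = v/c = 0.403
(1+β)/(1-β) = 1.403/0.597 = 2.350
Doppler factor = √(2.350) = 1.533
f_obs = 665 × 1.533 = 1019 THz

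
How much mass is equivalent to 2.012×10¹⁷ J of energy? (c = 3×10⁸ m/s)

From E = mc², we get m = E/c²
c² = (3×10⁸)² = 9×10¹⁶ m²/s²
m = 2.012×10¹⁷ / 9×10¹⁶ = 2.236 kg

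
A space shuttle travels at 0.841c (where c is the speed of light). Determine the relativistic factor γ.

v/c = 0.841, so (v/c)² = 0.707281
1 - (v/c)² = 0.292719
γ = 1/√(0.292719) = 1.848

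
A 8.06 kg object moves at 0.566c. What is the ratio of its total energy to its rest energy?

E = γmc², E₀ = mc²
E/E₀ = γ = 1/√(1 - 0.566²) = 1.213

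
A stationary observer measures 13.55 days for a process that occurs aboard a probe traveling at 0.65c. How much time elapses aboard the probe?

Dilated time Δt = 13.55 days
γ = 1/√(1 - 0.65²) = 1.316
Δt₀ = Δt/γ = 13.55/1.316 = 10.30 days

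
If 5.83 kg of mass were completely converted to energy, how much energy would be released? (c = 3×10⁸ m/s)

Using E = mc²:
c² = (3×10⁸)² = 9×10¹⁶ m²/s²
E = 5.83 × 9×10¹⁶ = 5.247×10¹⁷ J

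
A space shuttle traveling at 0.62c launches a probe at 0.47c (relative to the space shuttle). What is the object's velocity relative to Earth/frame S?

u = (u' + v)/(1 + u'v/c²)
Numerator: 0.47 + 0.62 = 1.09
Denominator: 1 + 0.2914 = 1.2914
u = 1.09/1.2914 = 0.8440c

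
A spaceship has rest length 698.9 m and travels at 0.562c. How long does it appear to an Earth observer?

Proper length L₀ = 698.9 m
γ = 1/√(1 - 0.562²) = 1.209
L = L₀/γ = 698.9/1.209 = 578.1 m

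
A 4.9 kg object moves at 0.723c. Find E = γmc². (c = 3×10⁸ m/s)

γ = 1/√(1 - 0.723²) = 1.4475
mc² = 4.9 × (3×10⁸)² = 4.410×10¹⁷ J
E = γmc² = 1.4475 × 4.410×10¹⁷ = 6.383×10¹⁷ J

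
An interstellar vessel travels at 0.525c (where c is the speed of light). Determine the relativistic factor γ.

v/c = 0.525, so (v/c)² = 0.275625
1 - (v/c)² = 0.724375
γ = 1/√(0.724375) = 1.175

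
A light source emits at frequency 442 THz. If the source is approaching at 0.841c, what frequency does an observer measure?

β = v/c = 0.841
(1+β)/(1-β) = 1.841/0.159 = 11.58
Doppler factor = √(11.58) = 3.403
f_obs = 442 × 3.403 = 1504 THz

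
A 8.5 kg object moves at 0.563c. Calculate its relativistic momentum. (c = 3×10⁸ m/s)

γ = 1/√(1 - 0.563²) = 1.210
v = 0.563 × 3×10⁸ = 1.689×10⁸ m/s
p = γmv = 1.210 × 8.5 × 1.689×10⁸ = 1.737×10⁹ kg·m/s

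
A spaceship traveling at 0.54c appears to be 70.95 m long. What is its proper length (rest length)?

Contracted length L = 70.95 m
γ = 1/√(1 - 0.54²) = 1.1881
L₀ = γL = 1.1881 × 70.95 = 84.30 m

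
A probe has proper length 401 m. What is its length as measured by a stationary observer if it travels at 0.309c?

Proper length L₀ = 401 m
γ = 1/√(1 - 0.309²) = 1.0515
L = L₀/γ = 401/1.0515 = 381.4 m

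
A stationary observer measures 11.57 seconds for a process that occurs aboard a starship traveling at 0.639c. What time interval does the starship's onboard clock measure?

Dilated time Δt = 11.57 seconds
γ = 1/√(1 - 0.639²) = 1.300
Δt₀ = Δt/γ = 11.57/1.300 = 8.900 seconds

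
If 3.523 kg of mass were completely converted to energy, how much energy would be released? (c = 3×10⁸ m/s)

Using E = mc²:
c² = (3×10⁸)² = 9×10¹⁶ m²/s²
E = 3.523 × 9×10¹⁶ = 3.171×10¹⁷ J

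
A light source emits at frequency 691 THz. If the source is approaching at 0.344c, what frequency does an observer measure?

β = v/c = 0.344
(1+β)/(1-β) = 1.344/0.656 = 2.049
Doppler factor = √(2.049) = 1.4314
f_obs = 691 × 1.4314 = 989.1 THz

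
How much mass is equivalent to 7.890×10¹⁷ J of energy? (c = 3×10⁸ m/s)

From E = mc², we get m = E/c²
c² = (3×10⁸)² = 9×10¹⁶ m²/s²
m = 7.890×10¹⁷ / 9×10¹⁶ = 8.767 kg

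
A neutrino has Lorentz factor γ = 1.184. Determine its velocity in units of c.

From γ = 1/√(1 - v²/c²):
1/γ² = 1/1.184² = 0.7133
v²/c² = 1 - 0.7133 = 0.2867
v/c = √(0.2867) = 0.5354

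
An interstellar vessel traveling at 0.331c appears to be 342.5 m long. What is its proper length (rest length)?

Contracted length L = 342.5 m
γ = 1/√(1 - 0.331²) = 1.05974
L₀ = γL = 1.05974 × 342.5 = 363.0 m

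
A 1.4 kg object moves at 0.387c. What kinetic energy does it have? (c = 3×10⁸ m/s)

γ = 1/√(1 - 0.387²) = 1.0845
γ - 1 = 0.08450
KE = (γ-1)mc² = 0.08450 × 1.4 × (3×10⁸)² = 1.065×10¹⁶ J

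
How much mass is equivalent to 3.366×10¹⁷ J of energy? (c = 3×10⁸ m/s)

From E = mc², we get m = E/c²
c² = (3×10⁸)² = 9×10¹⁶ m²/s²
m = 3.366×10¹⁷ / 9×10¹⁶ = 3.740 kg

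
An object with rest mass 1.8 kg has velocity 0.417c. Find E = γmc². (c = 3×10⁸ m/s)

γ = 1/√(1 - 0.417²) = 1.100
mc² = 1.8 × (3×10⁸)² = 1.620×10¹⁷ J
E = γmc² = 1.100 × 1.620×10¹⁷ = 1.782×10¹⁷ J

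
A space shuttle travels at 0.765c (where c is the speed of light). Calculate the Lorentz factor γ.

v/c = 0.765, so (v/c)² = 0.585225
1 - (v/c)² = 0.414775
γ = 1/√(0.414775) = 1.553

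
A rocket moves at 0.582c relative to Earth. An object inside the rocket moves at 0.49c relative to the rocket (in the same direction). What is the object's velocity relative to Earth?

u = (u' + v)/(1 + u'v/c²)
Numerator: 0.49 + 0.582 = 1.072
Denominator: 1 + 0.28518 = 1.28518
u = 1.072/1.28518 = 0.8341c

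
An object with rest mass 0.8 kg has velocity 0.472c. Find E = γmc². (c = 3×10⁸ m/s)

γ = 1/√(1 - 0.472²) = 1.1343
mc² = 0.8 × (3×10⁸)² = 7.200×10¹⁶ J
E = γmc² = 1.1343 × 7.200×10¹⁶ = 8.167×10¹⁶ J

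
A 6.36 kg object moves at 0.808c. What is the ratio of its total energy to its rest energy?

E = γmc², E₀ = mc²
E/E₀ = γ = 1/√(1 - 0.808²) = 1.697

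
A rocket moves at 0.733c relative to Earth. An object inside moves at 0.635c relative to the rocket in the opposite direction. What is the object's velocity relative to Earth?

Object's velocity in rocket frame is u' = -0.635c
u = (u' + v)/(1 + u'v/c²) = (v - 0.635)/(1 - 0.635·v/c²)
Numerator: 0.733 - 0.635 = 0.098
Denominator: 1 - 0.465455 = 0.534545
u = 0.098/0.534545 = 0.1833c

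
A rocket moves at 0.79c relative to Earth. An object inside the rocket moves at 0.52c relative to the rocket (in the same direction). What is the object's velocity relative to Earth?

u = (u' + v)/(1 + u'v/c²)
Numerator: 0.52 + 0.79 = 1.31
Denominator: 1 + 0.4108 = 1.4108
u = 1.31/1.4108 = 0.9286c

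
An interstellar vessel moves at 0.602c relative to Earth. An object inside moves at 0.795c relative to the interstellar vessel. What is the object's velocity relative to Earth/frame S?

u = (u' + v)/(1 + u'v/c²)
Numerator: 0.795 + 0.602 = 1.397
Denominator: 1 + 0.47859 = 1.47859
u = 1.397/1.47859 = 0.9448c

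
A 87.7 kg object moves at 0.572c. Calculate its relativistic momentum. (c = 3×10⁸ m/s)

γ = 1/√(1 - 0.572²) = 1.219
v = 0.572 × 3×10⁸ = 1.716×10⁸ m/s
p = γmv = 1.219 × 87.7 × 1.716×10⁸ = 1.835×10¹⁰ kg·m/s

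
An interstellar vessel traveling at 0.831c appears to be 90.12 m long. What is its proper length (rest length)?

Contracted length L = 90.12 m
γ = 1/√(1 - 0.831²) = 1.798
L₀ = γL = 1.798 × 90.12 = 162.0 m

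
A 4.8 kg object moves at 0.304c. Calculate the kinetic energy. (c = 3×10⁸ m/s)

γ = 1/√(1 - 0.304²) = 1.04968
γ - 1 = 0.04968
KE = (γ-1)mc² = 0.04968 × 4.8 × (3×10⁸)² = 2.146×10¹⁶ J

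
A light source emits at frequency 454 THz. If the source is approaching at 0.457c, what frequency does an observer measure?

β = v/c = 0.457
(1+β)/(1-β) = 1.457/0.543 = 2.683
Doppler factor = √(2.683) = 1.638
f_obs = 454 × 1.638 = 743.7 THz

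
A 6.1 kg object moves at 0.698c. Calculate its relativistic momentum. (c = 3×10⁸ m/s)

γ = 1/√(1 - 0.698²) = 1.3965
v = 0.698 × 3×10⁸ = 2.094×10⁸ m/s
p = γmv = 1.3965 × 6.1 × 2.094×10⁸ = 1.784×10⁹ kg·m/s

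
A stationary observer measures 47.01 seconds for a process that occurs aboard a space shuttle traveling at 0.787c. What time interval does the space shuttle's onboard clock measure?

Dilated time Δt = 47.01 seconds
γ = 1/√(1 - 0.787²) = 1.621
Δt₀ = Δt/γ = 47.01/1.621 = 29.00 seconds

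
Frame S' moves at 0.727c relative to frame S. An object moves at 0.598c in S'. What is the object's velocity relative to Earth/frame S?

u = (u' + v)/(1 + u'v/c²)
Numerator: 0.598 + 0.727 = 1.325
Denominator: 1 + 0.434746 = 1.434746
u = 1.325/1.434746 = 0.9235c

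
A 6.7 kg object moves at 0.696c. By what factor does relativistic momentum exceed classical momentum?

p_rel = γmv, p_class = mv
Ratio = γ = 1/√(1 - 0.696²) = 1.393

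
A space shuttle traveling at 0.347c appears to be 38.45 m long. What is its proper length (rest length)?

Contracted length L = 38.45 m
γ = 1/√(1 - 0.347²) = 1.0663
L₀ = γL = 1.0663 × 38.45 = 41.00 m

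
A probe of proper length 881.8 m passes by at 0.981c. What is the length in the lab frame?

Proper length L₀ = 881.8 m
γ = 1/√(1 - 0.981²) = 5.154
L = L₀/γ = 881.8/5.154 = 171.1 m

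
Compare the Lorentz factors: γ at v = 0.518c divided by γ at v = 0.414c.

γ₁ = 1/√(1 - 0.518²) = 1.169
γ₂ = 1/√(1 - 0.414²) = 1.099
γ₁/γ₂ = 1.169/1.099 = 1.064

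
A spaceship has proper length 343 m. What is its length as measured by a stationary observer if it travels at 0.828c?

Proper length L₀ = 343 m
γ = 1/√(1 - 0.828²) = 1.7834
L = L₀/γ = 343/1.7834 = 192.3 m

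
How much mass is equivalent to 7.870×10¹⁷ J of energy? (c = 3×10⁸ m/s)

From E = mc², we get m = E/c²
c² = (3×10⁸)² = 9×10¹⁶ m²/s²
m = 7.870×10¹⁷ / 9×10¹⁶ = 8.744 kg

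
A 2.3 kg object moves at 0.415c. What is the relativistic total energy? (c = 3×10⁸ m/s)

γ = 1/√(1 - 0.415²) = 1.099
mc² = 2.3 × (3×10⁸)² = 2.070×10¹⁷ J
E = γmc² = 1.099 × 2.070×10¹⁷ = 2.275×10¹⁷ J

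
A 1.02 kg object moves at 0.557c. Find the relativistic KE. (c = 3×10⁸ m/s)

γ = 1/√(1 - 0.557²) = 1.20408
γ - 1 = 0.20408
KE = (γ-1)mc² = 0.20408 × 1.02 × (3×10⁸)² = 1.873×10¹⁶ J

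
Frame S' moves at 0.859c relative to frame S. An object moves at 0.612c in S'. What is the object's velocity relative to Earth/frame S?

u = (u' + v)/(1 + u'v/c²)
Numerator: 0.612 + 0.859 = 1.471
Denominator: 1 + 0.525708 = 1.525708
u = 1.471/1.525708 = 0.9641c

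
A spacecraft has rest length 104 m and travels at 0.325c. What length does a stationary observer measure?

Proper length L₀ = 104 m
γ = 1/√(1 - 0.325²) = 1.0574
L = L₀/γ = 104/1.0574 = 98.35 m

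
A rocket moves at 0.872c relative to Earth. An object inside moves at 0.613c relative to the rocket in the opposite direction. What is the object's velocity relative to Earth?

Object's velocity in rocket frame is u' = -0.613c
u = (u' + v)/(1 + u'v/c²) = (v - 0.613)/(1 - 0.613·v/c²)
Numerator: 0.872 - 0.613 = 0.259
Denominator: 1 - 0.534536 = 0.465464
u = 0.259/0.465464 = 0.5564c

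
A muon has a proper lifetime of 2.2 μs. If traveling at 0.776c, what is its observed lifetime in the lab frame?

Proper lifetime τ₀ = 2.2 μs
γ = 1/√(1 - 0.776²) = 1.5855
τ = γτ₀ = 1.5855 × 2.2 μs = 3.488 μs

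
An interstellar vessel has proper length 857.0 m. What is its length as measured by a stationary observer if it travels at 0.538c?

Proper length L₀ = 857.0 m
γ = 1/√(1 - 0.538²) = 1.1863
L = L₀/γ = 857.0/1.1863 = 722.4 m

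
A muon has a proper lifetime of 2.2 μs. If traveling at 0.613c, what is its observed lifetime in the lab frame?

Proper lifetime τ₀ = 2.2 μs
γ = 1/√(1 - 0.613²) = 1.266
τ = γτ₀ = 1.266 × 2.2 μs = 2.785 μs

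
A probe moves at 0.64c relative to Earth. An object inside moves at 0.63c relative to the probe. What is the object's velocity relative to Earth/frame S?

u = (u' + v)/(1 + u'v/c²)
Numerator: 0.63 + 0.64 = 1.27
Denominator: 1 + 0.4032 = 1.4032
u = 1.27/1.4032 = 0.9051c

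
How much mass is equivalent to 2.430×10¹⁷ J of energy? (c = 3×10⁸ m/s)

From E = mc², we get m = E/c²
c² = (3×10⁸)² = 9×10¹⁶ m²/s²
m = 2.430×10¹⁷ / 9×10¹⁶ = 2.700 kg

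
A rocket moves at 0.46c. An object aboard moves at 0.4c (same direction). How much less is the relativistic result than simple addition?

Classical: u' + v = 0.4 + 0.46 = 0.86c
Relativistic: u = (0.4 + 0.46)/(1 + 0.184) = 0.86/1.184 = 0.7264c
Difference: 0.86 - 0.7264 = 0.1336c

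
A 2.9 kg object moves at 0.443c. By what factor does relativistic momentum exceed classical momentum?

p_rel = γmv, p_class = mv
Ratio = γ = 1/√(1 - 0.443²) = 1.115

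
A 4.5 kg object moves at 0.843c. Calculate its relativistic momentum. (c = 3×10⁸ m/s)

γ = 1/√(1 - 0.843²) = 1.859
v = 0.843 × 3×10⁸ = 2.529×10⁸ m/s
p = γmv = 1.859 × 4.5 × 2.529×10⁸ = 2.116×10⁹ kg·m/s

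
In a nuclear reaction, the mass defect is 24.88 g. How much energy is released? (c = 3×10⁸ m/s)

Convert mass defect: Δm = 24.88 g = 0.02488 kg
E = Δm·c² = 0.02488 × (3×10⁸)²
= 0.02488 × 9×10¹⁶ = 2.239×10¹⁵ J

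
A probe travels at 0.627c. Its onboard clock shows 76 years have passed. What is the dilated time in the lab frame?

Proper time Δt₀ = 76 years
γ = 1/√(1 - 0.627²) = 1.2837
Δt = γΔt₀ = 1.2837 × 76 = 97.56 years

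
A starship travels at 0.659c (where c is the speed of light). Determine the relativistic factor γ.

v/c = 0.659, so (v/c)² = 0.434281
1 - (v/c)² = 0.565719
γ = 1/√(0.565719) = 1.330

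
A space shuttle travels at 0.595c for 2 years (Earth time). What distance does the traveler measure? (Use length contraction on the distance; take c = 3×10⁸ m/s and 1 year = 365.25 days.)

Earth distance: d = v × t = 0.595c × 2 yr = 1.1266×10¹⁶ m
γ = 1.2442
d' = d/γ = 1.1266×10¹⁶/1.2442 = 9.055×10¹⁵ m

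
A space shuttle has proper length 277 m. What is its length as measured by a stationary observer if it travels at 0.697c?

Proper length L₀ = 277 m
γ = 1/√(1 - 0.697²) = 1.395
L = L₀/γ = 277/1.395 = 198.6 m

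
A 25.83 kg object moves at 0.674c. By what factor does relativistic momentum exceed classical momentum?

p_rel = γmv, p_class = mv
Ratio = γ = 1/√(1 - 0.674²) = 1.354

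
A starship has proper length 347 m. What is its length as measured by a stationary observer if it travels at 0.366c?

Proper length L₀ = 347 m
γ = 1/√(1 - 0.366²) = 1.0746
L = L₀/γ = 347/1.0746 = 322.9 m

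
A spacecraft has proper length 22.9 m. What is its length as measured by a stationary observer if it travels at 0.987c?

Proper length L₀ = 22.9 m
γ = 1/√(1 - 0.987²) = 6.222
L = L₀/γ = 22.9/6.222 = 3.680 m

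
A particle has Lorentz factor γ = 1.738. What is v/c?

From γ = 1/√(1 - v²/c²):
1/γ² = 1/1.738² = 0.3311
v²/c² = 1 - 0.3311 = 0.6689
v/c = √(0.6689) = 0.8179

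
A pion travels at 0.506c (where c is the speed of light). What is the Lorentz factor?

v/c = 0.506, so (v/c)² = 0.256036
1 - (v/c)² = 0.743964
γ = 1/√(0.743964) = 1.159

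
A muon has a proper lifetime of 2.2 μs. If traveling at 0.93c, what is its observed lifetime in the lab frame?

Proper lifetime τ₀ = 2.2 μs
γ = 1/√(1 - 0.93²) = 2.7206
τ = γτ₀ = 2.7206 × 2.2 μs = 5.985 μs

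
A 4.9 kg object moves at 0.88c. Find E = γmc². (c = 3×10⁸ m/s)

γ = 1/√(1 - 0.88²) = 2.1054
mc² = 4.9 × (3×10⁸)² = 4.410×10¹⁷ J
E = γmc² = 2.1054 × 4.410×10¹⁷ = 9.285×10¹⁷ J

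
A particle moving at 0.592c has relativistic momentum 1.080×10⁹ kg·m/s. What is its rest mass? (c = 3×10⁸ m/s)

γ = 1/√(1 - 0.592²) = 1.2408
v = 0.592 × 3×10⁸ = 1.776×10⁸ m/s
m = p/(γv) = 1.080×10⁹/(1.2408 × 1.776×10⁸) = 4.901 kg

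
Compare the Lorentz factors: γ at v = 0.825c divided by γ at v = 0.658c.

γ₁ = 1/√(1 - 0.825²) = 1.769
γ₂ = 1/√(1 - 0.658²) = 1.328
γ₁/γ₂ = 1.769/1.328 = 1.332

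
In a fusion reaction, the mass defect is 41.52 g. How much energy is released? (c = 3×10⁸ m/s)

Convert mass defect: Δm = 41.52 g = 0.04152 kg
E = Δm·c² = 0.04152 × (3×10⁸)²
= 0.04152 × 9×10¹⁶ = 3.737×10¹⁵ J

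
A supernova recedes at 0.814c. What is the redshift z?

β = 0.814
(1+β)/(1-β) = 1.814/0.186 = 9.753
√(9.753) = 3.123
z = 3.123 - 1 = 2.123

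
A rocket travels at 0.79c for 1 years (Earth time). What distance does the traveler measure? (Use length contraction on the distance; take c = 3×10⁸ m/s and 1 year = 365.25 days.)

Earth distance: d = v × t = 0.79c × 1 yr = 7.479×10¹⁵ m
γ = 1.631
d' = d/γ = 7.479×10¹⁵/1.631 = 4.586×10¹⁵ m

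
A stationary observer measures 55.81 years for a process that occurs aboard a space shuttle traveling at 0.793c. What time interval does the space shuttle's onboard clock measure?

Dilated time Δt = 55.81 years
γ = 1/√(1 - 0.793²) = 1.6414
Δt₀ = Δt/γ = 55.81/1.6414 = 34.00 years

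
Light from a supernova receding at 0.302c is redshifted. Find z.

β = 0.302
(1+β)/(1-β) = 1.302/0.698 = 1.8653
√(1.8653) = 1.3658
z = 1.3658 - 1 = 0.3658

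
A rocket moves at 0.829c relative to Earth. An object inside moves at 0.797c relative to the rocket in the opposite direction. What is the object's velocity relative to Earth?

Object's velocity in rocket frame is u' = -0.797c
u = (u' + v)/(1 + u'v/c²) = (v - 0.797)/(1 - 0.797·v/c²)
Numerator: 0.829 - 0.797 = 0.032
Denominator: 1 - 0.660713 = 0.339287
u = 0.032/0.339287 = 0.09432c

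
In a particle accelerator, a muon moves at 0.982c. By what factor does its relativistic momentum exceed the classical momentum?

p_rel = γmv, p_class = mv
Ratio = γ = 1/√(1 - 0.982²)
= 1/√(0.035676) = 5.294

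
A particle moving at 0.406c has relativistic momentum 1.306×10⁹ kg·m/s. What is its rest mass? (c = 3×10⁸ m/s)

γ = 1/√(1 - 0.406²) = 1.0942
v = 0.406 × 3×10⁸ = 1.218×10⁸ m/s
m = p/(γv) = 1.306×10⁹/(1.0942 × 1.218×10⁸) = 9.799 kg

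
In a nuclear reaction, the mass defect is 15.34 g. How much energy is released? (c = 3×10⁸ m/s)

Convert mass defect: Δm = 15.34 g = 0.01534 kg
E = Δm·c² = 0.01534 × (3×10⁸)²
= 0.01534 × 9×10¹⁶ = 1.381×10¹⁵ J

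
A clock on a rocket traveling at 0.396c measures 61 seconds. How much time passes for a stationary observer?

Proper time Δt₀ = 61 seconds
γ = 1/√(1 - 0.396²) = 1.089
Δt = γΔt₀ = 1.089 × 61 = 66.43 seconds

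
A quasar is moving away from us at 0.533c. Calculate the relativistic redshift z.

β = 0.533
(1+β)/(1-β) = 1.533/0.467 = 3.2827
√(3.2827) = 1.8118
z = 1.8118 - 1 = 0.8118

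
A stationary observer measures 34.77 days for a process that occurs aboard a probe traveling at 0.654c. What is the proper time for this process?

Dilated time Δt = 34.77 days
γ = 1/√(1 - 0.654²) = 1.322
Δt₀ = Δt/γ = 34.77/1.322 = 26.30 days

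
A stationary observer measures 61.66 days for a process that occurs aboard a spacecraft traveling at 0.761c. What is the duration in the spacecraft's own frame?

Dilated time Δt = 61.66 days
γ = 1/√(1 - 0.761²) = 1.5414
Δt₀ = Δt/γ = 61.66/1.5414 = 40.00 days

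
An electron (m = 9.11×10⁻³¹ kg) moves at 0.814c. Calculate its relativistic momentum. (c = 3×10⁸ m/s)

γ = 1/√(1 - 0.814²) = 1.7216
v = 0.814 × 3×10⁸ = 2.442×10⁸ m/s
p = γmv = 1.7216 × 9.11×10⁻³¹ × 2.442×10⁸ = 3.830×10⁻²² kg·m/s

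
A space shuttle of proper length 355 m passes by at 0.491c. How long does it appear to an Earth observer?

Proper length L₀ = 355 m
γ = 1/√(1 - 0.491²) = 1.1479
L = L₀/γ = 355/1.1479 = 309.3 m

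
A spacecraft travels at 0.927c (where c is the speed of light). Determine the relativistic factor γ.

v/c = 0.927, so (v/c)² = 0.859329
1 - (v/c)² = 0.140671
γ = 1/√(0.140671) = 2.666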